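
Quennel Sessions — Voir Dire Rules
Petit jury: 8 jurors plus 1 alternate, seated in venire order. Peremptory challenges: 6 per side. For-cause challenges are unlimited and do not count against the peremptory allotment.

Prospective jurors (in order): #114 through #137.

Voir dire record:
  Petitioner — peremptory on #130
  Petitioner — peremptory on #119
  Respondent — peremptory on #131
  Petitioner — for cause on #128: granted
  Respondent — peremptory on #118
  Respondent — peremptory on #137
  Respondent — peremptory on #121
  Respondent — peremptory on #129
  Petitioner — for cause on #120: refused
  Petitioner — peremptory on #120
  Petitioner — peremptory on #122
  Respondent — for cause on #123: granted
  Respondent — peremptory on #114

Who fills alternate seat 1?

Removed: #114, #118, #119, #120, #121, #122, #123, #128, #129, #130, #131, #137.
Seating in order: seats 1–8 → #115, #116, #117, #124, #125, #126, #127, #132; alternates → #133.
So alternate 1 is #133.

133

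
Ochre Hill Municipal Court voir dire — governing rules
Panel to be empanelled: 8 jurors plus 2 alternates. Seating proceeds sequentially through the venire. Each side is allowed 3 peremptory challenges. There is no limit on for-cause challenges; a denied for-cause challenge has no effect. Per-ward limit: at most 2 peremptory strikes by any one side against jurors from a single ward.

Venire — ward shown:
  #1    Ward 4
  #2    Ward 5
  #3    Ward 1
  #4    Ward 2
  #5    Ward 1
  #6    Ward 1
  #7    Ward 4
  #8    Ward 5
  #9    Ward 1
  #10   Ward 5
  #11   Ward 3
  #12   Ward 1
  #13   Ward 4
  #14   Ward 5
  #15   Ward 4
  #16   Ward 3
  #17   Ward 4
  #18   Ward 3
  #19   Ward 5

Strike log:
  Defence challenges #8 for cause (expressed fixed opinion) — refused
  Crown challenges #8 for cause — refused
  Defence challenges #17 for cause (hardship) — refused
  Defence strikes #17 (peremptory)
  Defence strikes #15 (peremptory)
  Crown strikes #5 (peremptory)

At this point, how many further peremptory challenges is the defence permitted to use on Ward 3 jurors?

Defence peremptories so far: #17, #15 — 2 of 3 used, 1 left overall.
Against Ward 3: none yet — per-ward cap 2 leaves 2.
Binding limit: min(1, 2) = 1.

1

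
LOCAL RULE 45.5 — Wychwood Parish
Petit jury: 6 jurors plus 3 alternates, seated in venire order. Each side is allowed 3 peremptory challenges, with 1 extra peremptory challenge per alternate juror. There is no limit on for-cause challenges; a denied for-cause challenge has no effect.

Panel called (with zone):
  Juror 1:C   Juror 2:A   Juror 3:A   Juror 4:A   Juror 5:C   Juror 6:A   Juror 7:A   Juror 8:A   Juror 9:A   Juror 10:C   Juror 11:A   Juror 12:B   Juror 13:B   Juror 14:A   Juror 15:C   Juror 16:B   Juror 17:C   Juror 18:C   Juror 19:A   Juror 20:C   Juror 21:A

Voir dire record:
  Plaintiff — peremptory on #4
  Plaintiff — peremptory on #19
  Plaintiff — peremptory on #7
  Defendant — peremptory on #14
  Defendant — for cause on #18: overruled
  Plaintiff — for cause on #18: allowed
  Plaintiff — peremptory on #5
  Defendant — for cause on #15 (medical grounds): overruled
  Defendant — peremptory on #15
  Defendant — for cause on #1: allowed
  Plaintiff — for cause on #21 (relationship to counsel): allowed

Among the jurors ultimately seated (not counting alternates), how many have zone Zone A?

Removed: #1, #4, #5, #7, #14, #15, #18, #19, #21.
Seated jurors 1–6: #2, #3, #6, #8, #9, #10 (alternates #11, #12, #13 not counted).
Of those, in Zone A: #2, #3, #6, #8, #9 → 5.

5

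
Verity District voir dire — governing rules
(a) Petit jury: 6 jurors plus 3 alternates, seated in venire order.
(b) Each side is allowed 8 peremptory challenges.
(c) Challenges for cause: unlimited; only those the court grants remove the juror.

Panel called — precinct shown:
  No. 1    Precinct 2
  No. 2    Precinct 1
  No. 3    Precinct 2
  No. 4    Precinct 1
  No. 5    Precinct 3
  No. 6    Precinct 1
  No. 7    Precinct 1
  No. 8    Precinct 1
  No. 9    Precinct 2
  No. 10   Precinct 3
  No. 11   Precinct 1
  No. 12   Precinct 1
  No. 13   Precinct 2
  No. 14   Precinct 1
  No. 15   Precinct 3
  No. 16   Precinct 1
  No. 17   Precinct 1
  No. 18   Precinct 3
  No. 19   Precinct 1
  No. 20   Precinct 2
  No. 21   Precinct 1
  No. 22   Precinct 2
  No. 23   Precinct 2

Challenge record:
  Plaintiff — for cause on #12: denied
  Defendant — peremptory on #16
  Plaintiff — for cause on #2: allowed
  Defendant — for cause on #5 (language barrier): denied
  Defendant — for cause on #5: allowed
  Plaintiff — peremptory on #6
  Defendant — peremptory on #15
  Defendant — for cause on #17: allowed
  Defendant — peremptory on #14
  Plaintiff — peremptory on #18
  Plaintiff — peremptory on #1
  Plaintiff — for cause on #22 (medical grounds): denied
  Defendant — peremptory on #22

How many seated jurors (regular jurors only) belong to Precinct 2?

2

Removed: #1, #2, #5, #6, #14, #15, #16, #17, #18, #22.
Seated jurors 1–6: #3, #4, #7, #8, #9, #10 (alternates #11, #12, #13 not counted).
Of those, in Precinct 2: #3, #9 → 2.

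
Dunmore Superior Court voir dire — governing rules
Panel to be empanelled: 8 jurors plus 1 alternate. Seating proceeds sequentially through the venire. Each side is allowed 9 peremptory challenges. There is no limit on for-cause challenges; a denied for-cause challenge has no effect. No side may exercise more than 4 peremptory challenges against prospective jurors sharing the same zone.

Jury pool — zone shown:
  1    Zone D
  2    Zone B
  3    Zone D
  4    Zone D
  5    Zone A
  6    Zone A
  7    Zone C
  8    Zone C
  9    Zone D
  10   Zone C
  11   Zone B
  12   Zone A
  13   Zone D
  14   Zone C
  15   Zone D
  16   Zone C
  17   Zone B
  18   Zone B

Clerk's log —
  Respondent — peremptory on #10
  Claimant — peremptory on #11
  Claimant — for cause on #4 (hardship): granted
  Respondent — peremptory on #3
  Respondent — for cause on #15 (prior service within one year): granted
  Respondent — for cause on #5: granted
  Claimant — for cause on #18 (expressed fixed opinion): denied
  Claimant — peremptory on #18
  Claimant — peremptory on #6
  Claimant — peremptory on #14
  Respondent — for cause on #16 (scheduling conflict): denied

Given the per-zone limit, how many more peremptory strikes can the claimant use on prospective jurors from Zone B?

2

Claimant peremptories so far: #11, #18, #6, #14 — 4 of 9 used, 5 left overall.
Against Zone B: #11, #18 — 2 used; per-zone cap 4 leaves 2.
Binding limit: min(5, 2) = 2.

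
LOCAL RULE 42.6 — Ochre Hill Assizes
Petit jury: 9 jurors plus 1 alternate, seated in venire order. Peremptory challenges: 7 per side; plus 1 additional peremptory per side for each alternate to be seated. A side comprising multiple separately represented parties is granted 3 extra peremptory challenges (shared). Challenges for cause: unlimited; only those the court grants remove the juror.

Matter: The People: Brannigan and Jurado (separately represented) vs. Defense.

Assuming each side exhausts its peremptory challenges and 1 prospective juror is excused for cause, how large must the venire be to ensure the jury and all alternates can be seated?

30

Seats to fill: 9 + 1 alternates = 10.
Peremptories — The People: 7 + 1×1 + 3 = 11; Defense: 7 + 1×1 = 8; total 19.
For-cause removals: 1.
Minimum venire: 10 + 19 + 1 = 30.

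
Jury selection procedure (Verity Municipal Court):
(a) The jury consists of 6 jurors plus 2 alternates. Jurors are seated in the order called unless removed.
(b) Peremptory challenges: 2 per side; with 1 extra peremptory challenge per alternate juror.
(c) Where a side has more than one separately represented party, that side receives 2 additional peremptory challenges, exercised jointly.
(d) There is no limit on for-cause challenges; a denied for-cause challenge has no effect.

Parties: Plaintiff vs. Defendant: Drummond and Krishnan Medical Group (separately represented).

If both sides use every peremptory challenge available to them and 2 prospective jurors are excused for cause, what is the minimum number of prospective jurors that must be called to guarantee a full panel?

Seats to fill: 6 + 2 alternates = 8.
Peremptories — Plaintiff: 2 + 1×2 = 4; Defendant: 2 + 1×2 + 2 = 6; total 10.
For-cause removals: 2.
Minimum venire: 8 + 10 + 2 = 20.

20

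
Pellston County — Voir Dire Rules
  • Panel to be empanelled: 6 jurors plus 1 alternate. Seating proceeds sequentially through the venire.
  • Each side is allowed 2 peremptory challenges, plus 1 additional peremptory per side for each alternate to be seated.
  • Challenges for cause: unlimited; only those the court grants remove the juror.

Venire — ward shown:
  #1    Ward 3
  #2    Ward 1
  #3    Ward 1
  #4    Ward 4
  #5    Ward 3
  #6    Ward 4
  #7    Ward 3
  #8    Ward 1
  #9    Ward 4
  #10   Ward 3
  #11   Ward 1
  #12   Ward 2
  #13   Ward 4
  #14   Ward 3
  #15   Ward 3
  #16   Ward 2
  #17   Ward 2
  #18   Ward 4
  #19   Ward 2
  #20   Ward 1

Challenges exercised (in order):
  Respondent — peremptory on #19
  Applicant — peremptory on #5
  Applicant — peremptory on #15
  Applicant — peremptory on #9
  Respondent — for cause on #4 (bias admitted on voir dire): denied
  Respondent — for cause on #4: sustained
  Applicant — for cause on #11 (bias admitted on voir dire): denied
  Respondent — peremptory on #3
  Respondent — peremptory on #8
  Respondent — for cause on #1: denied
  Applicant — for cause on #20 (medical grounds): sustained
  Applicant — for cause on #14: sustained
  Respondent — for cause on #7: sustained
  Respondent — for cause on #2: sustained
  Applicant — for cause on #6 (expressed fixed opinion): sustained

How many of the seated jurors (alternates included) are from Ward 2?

3

Removed: #2, #3, #4, #5, #6, #7, #8, #9, #14, #15, #19, #20.
Seated (7 incl. alternates): #1, #10, #11, #12, #13, #16, #17.
Of those, in Ward 2: #12, #16, #17 → 3.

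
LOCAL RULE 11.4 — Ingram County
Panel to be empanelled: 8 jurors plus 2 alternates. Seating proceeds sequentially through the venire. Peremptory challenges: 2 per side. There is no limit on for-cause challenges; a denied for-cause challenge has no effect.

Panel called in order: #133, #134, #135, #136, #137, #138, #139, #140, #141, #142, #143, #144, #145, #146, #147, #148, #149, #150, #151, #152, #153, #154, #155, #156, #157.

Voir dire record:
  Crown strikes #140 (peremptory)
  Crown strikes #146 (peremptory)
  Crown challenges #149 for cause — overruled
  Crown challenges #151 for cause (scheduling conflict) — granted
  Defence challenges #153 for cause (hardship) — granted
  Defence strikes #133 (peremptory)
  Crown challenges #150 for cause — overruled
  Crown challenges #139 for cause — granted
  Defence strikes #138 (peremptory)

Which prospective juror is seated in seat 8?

Removed: #133, #138, #139, #140, #146, #151, #153. (#149, #150 stay — for-cause denied.)
Filling seats in venire order through position 8: #134, #135, #136, #137, #141, #142, #143, #144.
So seat 8 is #144.

144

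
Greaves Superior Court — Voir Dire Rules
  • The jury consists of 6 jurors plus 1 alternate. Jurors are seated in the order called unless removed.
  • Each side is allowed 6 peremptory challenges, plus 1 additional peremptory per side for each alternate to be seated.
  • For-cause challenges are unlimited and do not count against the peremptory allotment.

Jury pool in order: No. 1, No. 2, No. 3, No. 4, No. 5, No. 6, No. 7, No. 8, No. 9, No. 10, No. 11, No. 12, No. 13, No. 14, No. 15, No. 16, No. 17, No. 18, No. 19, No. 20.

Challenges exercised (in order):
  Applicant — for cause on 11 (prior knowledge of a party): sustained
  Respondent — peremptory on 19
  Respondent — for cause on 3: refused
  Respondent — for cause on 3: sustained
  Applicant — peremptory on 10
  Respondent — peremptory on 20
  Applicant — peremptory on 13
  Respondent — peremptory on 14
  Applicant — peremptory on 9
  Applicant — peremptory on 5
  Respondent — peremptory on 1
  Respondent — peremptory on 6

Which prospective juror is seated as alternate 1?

16

Removed: #1, #3, #5, #6, #9, #10, #11, #13, #14, #19, #20.
Seating in order: seats 1–6 → #2, #4, #7, #8, #12, #15; alternates → #16.
So alternate 1 is #16.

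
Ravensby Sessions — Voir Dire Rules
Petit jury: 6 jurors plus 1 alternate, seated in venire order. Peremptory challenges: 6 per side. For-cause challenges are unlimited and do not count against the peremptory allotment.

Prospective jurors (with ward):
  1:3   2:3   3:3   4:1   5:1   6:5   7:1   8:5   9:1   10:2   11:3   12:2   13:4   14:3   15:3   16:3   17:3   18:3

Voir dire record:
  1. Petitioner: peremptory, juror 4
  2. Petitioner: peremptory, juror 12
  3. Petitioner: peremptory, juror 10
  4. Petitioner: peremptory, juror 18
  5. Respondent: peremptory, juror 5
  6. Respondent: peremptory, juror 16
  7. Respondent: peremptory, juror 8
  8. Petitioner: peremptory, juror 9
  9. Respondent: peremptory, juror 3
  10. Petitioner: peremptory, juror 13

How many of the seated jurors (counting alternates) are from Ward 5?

1

Removed: #3, #4, #5, #8, #9, #10, #12, #13, #16, #18.
Seated (7 incl. alternates): #1, #2, #6, #7, #11, #14, #15.
Of those, in Ward 5: #6 → 1.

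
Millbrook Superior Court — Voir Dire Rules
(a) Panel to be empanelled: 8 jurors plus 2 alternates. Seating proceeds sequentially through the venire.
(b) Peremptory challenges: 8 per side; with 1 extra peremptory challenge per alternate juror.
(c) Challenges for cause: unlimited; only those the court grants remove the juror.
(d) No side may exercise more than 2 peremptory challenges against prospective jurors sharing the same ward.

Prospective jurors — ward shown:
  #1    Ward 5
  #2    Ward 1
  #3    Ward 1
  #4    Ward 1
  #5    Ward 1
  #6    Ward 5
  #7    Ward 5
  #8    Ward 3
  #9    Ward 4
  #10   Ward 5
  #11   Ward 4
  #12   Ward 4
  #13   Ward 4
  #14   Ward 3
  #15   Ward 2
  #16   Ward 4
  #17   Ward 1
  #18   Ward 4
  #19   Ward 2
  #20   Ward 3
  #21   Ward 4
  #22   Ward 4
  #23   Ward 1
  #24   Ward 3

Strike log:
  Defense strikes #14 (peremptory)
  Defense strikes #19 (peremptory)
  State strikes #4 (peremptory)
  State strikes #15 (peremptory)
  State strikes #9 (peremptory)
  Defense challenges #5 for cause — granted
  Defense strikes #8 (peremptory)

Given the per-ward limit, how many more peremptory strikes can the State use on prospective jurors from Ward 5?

2

State peremptories so far: #4, #15, #9 — 3 of 10 used, 7 left overall.
Against Ward 5: none yet — per-ward cap 2 leaves 2.
Binding limit: min(7, 2) = 2.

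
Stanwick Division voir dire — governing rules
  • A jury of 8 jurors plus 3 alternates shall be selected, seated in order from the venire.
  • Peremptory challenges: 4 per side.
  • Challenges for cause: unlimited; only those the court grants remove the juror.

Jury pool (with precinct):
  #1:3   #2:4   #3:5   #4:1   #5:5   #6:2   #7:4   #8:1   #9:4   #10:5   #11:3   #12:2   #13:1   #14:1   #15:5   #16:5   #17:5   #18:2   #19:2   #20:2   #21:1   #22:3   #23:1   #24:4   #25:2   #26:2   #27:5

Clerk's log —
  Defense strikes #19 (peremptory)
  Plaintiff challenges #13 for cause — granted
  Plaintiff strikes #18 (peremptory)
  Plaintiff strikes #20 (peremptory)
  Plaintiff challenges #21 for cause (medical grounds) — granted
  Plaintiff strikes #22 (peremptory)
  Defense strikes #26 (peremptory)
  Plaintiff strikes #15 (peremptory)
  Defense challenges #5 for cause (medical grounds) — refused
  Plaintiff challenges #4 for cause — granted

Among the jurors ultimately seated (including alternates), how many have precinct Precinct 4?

Removed: #4, #13, #15, #18, #19, #20, #21, #22, #26.
Seated (11 incl. alternates): #1, #2, #3, #5, #6, #7, #8, #9, #10, #11, #12.
Of those, in Precinct 4: #2, #7, #9 → 3.

3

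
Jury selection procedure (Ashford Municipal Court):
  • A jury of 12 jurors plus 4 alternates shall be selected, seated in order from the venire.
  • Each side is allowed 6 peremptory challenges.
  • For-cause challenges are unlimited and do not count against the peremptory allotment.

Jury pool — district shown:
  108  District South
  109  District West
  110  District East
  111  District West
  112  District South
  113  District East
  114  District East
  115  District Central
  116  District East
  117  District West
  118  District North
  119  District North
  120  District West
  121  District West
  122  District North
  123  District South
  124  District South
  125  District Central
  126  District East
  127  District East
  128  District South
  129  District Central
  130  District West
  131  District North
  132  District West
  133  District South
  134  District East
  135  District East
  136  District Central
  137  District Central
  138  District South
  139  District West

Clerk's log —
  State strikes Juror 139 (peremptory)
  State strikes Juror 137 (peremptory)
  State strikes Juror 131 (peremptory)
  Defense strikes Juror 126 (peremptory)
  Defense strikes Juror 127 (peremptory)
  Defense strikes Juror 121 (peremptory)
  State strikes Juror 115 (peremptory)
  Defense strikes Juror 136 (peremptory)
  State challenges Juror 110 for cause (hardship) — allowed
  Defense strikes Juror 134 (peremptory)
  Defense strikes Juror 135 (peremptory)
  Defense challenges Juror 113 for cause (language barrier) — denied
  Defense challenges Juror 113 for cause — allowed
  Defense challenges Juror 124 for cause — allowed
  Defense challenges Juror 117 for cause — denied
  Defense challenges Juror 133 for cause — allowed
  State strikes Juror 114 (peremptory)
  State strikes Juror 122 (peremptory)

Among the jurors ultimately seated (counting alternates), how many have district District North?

2

Removed: #110, #113, #114, #115, #121, #122, #124, #126, #127, #131, #133, #134, #135, #136, #137, #139.
Seated (16 incl. alternates): #108, #109, #111, #112, #116, #117, #118, #119, #120, #123, #125, #128, #129, #130, #132, #138.
Of those, in District North: #118, #119 → 2.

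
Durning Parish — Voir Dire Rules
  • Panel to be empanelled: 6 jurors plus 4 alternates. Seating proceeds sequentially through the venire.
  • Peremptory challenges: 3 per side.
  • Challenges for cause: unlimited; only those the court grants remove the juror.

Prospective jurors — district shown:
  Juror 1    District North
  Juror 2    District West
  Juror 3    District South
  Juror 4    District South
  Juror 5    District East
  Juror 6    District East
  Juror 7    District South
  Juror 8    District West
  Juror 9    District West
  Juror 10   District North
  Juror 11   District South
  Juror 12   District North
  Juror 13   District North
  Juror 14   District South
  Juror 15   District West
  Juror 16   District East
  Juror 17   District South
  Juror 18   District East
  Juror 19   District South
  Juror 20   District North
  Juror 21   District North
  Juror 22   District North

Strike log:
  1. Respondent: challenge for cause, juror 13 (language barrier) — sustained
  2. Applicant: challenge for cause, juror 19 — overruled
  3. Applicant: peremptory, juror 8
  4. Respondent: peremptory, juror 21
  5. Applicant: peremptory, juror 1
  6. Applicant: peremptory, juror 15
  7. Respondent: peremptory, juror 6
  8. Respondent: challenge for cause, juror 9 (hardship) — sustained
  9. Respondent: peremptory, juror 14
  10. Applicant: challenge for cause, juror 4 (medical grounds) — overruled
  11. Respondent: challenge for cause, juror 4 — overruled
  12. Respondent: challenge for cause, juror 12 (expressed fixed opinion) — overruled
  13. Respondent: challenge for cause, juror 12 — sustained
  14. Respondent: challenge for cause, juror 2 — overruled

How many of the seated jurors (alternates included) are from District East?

3

Removed: #1, #6, #8, #9, #12, #13, #14, #15, #21.
Seated (10 incl. alternates): #2, #3, #4, #5, #7, #10, #11, #16, #17, #18.
Of those, in District East: #5, #16, #18 → 3.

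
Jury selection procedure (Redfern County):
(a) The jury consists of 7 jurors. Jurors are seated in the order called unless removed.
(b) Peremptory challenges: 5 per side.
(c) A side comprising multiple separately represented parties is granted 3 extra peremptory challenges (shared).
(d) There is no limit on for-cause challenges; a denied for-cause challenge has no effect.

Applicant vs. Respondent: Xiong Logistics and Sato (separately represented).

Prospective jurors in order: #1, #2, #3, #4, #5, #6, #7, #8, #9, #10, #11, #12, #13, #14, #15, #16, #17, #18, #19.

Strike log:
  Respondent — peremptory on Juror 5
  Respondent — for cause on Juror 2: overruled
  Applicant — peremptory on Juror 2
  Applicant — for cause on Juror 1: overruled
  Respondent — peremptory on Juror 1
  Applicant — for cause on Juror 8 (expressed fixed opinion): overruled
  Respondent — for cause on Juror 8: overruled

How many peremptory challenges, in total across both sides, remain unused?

10

Applicant allotment: 5. Respondent allotment: 5 base + 3 multi-party = 8.
Applicant peremptories used: #2 — 1 (for-cause on #1, #8 don't count).
Respondent peremptories used: #5, #1 — 2 (for-cause on #2, #8 don't count).
Remaining: (5 − 1) + (8 − 2) = 10.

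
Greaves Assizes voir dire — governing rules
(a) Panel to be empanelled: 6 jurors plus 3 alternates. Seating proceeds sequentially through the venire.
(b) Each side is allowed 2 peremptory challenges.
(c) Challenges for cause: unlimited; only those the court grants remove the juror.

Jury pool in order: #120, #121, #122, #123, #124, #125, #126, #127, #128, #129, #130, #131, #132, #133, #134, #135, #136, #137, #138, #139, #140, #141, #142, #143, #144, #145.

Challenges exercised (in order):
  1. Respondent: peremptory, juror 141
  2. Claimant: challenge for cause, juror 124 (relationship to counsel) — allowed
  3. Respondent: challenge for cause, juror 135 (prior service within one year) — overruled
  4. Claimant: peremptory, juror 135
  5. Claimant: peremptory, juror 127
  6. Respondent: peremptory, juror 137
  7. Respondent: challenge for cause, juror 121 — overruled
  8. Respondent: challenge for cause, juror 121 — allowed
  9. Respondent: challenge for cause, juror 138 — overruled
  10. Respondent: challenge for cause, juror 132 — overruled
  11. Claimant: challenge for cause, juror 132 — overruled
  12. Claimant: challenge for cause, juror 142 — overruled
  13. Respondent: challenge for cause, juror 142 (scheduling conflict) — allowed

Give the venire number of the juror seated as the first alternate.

Removed: #121, #124, #127, #135, #137, #141, #142. (#132, #138 stay — for-cause denied.)
Seating in order: seats 1–6 → #120, #122, #123, #125, #126, #128; alternates → #129, #130, #131.
So alternate 1 is #129.

129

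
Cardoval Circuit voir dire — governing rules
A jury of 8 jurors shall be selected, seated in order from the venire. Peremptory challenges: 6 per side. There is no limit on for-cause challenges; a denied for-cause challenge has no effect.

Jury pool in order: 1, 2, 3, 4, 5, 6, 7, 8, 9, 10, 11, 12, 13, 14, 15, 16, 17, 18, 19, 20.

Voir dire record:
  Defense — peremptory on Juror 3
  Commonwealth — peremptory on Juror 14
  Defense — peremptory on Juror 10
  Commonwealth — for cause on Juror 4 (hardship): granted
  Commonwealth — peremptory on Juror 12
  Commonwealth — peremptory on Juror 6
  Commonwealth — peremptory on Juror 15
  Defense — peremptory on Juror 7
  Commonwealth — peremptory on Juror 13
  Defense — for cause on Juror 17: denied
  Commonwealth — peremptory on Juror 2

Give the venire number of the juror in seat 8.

Removed: #2, #3, #4, #6, #7, #10, #12, #13, #14, #15. (#17 stays — for-cause denied.)
Seating in order: seats 1–8 → #1, #5, #8, #9, #11, #16, #17, #18.
So seat 8 is #18.

18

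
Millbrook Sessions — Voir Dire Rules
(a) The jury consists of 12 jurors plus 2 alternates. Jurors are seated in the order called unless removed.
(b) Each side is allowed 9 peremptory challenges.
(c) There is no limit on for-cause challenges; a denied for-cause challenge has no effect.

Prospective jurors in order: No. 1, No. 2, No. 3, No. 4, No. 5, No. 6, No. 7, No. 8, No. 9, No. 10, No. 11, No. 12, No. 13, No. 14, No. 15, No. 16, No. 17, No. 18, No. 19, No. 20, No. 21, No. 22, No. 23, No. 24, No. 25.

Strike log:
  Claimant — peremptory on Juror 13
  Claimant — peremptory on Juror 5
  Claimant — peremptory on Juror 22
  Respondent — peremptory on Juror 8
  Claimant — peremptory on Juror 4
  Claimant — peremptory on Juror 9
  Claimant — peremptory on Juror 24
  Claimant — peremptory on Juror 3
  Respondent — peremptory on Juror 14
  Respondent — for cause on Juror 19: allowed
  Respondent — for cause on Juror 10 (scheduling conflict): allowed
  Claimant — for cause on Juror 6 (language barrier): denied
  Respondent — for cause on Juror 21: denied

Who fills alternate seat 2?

25

Removed: #3, #4, #5, #8, #9, #10, #13, #14, #19, #22, #24. (#6, #21 stay — for-cause denied.)
Filling seats in venire order through position 14: #1, #2, #6, #7, #11, #12, #15, #16, #17, #18, #20, #21, #23, #25.
So alternate 2 is #25.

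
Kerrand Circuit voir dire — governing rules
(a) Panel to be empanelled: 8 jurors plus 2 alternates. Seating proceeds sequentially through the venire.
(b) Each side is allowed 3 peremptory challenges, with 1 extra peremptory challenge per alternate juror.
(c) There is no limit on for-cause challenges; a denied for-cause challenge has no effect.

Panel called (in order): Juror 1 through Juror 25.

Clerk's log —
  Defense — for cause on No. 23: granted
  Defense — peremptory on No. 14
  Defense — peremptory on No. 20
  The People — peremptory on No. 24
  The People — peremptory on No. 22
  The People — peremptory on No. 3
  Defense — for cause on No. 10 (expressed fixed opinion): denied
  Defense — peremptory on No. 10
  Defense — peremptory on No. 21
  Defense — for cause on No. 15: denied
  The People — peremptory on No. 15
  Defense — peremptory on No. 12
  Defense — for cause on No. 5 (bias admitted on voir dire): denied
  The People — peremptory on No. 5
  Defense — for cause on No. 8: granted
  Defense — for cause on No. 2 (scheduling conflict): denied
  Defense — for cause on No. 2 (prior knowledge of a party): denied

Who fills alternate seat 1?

16

Removed: #3, #5, #8, #10, #12, #14, #15, #20, #21, #22, #23, #24. (#2 stays — for-cause denied.)
Filling seats in venire order through position 9: #1, #2, #4, #6, #7, #9, #11, #13, #16.
So alternate 1 is #16.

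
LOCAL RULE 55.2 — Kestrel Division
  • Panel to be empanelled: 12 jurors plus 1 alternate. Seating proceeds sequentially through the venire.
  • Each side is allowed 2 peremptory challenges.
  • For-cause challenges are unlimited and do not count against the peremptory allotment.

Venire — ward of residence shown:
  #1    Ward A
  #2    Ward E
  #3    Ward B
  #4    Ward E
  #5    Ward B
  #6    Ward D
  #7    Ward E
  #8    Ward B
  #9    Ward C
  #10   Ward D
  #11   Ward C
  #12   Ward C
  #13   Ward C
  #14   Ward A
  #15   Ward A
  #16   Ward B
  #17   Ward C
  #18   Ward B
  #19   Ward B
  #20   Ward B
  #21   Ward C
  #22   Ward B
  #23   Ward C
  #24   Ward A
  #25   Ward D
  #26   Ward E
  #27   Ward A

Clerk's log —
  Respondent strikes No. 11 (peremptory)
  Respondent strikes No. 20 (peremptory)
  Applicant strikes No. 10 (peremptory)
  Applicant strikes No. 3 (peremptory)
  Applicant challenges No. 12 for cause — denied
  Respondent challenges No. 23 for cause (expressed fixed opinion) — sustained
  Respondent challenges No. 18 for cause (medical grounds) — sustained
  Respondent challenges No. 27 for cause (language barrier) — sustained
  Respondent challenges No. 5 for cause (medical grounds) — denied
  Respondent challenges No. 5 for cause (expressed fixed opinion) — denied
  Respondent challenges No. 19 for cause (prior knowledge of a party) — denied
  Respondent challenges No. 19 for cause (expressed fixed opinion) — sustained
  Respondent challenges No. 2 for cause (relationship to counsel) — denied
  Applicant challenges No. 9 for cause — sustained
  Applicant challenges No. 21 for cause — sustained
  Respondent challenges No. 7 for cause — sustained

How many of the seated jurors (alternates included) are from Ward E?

Removed: #3, #7, #9, #10, #11, #18, #19, #20, #21, #23, #27.
Seated (13 incl. alternates): #1, #2, #4, #5, #6, #8, #12, #13, #14, #15, #16, #17, #22.
Of those, in Ward E: #2, #4 → 2.

2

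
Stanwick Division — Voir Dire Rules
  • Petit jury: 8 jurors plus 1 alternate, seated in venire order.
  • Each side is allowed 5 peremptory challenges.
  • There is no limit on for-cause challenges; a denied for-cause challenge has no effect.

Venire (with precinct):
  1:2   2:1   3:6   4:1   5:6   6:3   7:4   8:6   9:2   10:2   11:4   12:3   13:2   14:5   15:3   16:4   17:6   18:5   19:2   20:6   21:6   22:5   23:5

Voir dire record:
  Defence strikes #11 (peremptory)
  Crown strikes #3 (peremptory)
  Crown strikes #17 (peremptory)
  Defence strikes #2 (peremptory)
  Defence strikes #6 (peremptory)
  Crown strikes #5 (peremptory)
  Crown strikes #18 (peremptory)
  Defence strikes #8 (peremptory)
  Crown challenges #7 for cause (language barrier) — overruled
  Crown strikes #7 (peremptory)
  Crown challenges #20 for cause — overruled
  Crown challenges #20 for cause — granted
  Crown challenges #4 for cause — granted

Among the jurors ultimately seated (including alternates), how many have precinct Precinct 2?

Removed: #2, #3, #4, #5, #6, #7, #8, #11, #17, #18, #20.
Seated (9 incl. alternates): #1, #9, #10, #12, #13, #14, #15, #16, #19.
Of those, in Precinct 2: #1, #9, #10, #13, #19 → 5.

5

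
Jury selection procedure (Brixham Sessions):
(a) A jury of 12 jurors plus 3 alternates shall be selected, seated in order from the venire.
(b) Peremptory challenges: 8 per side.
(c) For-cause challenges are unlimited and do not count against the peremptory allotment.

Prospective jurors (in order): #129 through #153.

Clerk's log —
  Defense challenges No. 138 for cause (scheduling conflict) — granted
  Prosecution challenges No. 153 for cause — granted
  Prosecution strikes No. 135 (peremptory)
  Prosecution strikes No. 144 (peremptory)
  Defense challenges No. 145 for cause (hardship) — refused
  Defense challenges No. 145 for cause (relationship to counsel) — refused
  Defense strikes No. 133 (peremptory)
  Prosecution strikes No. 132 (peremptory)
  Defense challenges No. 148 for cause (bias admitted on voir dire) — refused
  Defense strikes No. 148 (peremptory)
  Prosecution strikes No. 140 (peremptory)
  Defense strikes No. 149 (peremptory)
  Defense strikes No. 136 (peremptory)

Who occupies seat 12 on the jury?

147

Removed: #132, #133, #135, #136, #138, #140, #144, #148, #149, #153. (#145 stays — for-cause denied.)
Filling seats in venire order through position 12: #129, #130, #131, #134, #137, #139, #141, #142, #143, #145, #146, #147.
So seat 12 is #147.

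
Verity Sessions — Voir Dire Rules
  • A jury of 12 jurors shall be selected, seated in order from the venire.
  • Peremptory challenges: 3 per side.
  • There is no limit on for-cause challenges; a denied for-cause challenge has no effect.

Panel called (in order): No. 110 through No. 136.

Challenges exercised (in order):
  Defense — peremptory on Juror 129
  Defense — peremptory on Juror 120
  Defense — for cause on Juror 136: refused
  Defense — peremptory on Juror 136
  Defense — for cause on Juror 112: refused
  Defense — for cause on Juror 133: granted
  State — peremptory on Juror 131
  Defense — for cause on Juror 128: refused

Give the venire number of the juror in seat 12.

Removed: #120, #129, #131, #133, #136. (#112, #128 stay — for-cause denied.)
Seating in order: seats 1–12 → #110, #111, #112, #113, #114, #115, #116, #117, #118, #119, #121, #122.
So seat 12 is #122.

122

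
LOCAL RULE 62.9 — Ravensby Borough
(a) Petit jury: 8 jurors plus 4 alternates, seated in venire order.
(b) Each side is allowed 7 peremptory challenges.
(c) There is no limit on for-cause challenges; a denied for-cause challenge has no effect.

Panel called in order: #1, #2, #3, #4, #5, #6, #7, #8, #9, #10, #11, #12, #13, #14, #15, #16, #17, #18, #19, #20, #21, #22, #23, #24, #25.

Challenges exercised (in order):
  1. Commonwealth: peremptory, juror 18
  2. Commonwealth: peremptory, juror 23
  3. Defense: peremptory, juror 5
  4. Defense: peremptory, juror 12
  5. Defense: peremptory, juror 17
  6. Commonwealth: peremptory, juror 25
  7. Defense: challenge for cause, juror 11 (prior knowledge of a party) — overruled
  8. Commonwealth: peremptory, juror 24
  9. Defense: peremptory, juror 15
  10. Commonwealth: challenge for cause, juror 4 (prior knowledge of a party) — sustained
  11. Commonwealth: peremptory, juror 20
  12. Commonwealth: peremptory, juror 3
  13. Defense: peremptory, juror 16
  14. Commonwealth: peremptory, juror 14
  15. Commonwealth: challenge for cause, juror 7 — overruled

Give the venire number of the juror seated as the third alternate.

Removed: #3, #4, #5, #12, #14, #15, #16, #17, #18, #20, #23, #24, #25. (#7, #11 stay — for-cause denied.)
Seating in order: seats 1–8 → #1, #2, #6, #7, #8, #9, #10, #11; alternates → #13, #19, #21, #22.
So alternate 3 is #21.

21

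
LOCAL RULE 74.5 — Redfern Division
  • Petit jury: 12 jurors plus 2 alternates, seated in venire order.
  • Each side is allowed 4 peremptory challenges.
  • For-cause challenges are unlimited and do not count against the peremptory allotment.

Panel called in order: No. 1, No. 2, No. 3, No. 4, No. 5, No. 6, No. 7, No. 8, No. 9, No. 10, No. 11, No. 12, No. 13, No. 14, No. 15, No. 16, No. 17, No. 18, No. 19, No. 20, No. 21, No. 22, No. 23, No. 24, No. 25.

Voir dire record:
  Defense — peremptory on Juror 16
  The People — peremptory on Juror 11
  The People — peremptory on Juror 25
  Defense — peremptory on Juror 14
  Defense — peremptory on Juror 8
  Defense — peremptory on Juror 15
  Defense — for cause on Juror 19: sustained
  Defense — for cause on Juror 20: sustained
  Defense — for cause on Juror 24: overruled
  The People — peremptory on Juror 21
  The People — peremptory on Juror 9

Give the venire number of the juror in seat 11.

Removed: #8, #9, #11, #14, #15, #16, #19, #20, #21, #25. (#24 stays — for-cause denied.)
Seating in order: seats 1–12 → #1, #2, #3, #4, #5, #6, #7, #10, #12, #13, #17, #18; alternates → #22, #23.
So seat 11 is #17.

17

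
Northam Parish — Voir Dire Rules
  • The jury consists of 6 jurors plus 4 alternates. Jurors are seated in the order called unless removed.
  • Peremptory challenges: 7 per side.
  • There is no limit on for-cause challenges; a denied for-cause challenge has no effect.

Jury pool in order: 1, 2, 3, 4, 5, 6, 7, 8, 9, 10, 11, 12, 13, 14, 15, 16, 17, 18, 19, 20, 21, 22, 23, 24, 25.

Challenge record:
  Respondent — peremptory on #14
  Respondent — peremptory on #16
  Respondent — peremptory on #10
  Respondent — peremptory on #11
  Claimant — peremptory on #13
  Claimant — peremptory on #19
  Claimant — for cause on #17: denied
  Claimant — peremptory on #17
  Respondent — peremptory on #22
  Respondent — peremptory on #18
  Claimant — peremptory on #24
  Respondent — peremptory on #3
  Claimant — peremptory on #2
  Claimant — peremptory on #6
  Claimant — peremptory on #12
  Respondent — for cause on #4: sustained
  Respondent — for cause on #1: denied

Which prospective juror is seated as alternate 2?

21

Removed: #2, #3, #4, #6, #10, #11, #12, #13, #14, #16, #17, #18, #19, #22, #24. (#1 stays — for-cause denied.)
Filling seats in venire order through position 8: #1, #5, #7, #8, #9, #15, #20, #21.
So alternate 2 is #21.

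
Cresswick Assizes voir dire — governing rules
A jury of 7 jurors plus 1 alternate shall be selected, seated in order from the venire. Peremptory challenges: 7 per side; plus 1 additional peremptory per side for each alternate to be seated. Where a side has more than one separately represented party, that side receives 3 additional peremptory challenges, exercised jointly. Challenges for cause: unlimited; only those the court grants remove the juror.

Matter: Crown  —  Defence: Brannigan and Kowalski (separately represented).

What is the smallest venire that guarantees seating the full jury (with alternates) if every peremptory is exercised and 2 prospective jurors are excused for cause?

Seats to fill: 7 + 1 alternates = 8.
Peremptories — Crown: 7 + 1×1 = 8; Defence: 7 + 1×1 + 3 = 11; total 19.
For-cause removals: 2.
Minimum venire: 8 + 19 + 2 = 29.

29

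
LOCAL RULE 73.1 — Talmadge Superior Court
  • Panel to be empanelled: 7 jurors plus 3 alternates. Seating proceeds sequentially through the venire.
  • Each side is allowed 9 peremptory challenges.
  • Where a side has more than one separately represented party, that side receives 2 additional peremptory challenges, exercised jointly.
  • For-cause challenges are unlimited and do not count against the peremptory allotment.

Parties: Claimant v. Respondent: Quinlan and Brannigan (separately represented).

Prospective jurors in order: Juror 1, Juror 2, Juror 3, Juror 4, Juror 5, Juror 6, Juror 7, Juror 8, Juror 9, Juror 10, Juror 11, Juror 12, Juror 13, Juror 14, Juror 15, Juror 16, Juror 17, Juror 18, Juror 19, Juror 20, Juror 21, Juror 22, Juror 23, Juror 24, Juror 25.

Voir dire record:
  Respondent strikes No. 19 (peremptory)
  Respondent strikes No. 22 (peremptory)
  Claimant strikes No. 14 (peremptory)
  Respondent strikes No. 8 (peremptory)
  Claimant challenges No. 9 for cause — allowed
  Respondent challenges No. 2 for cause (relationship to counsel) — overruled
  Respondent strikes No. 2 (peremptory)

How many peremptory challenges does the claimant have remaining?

Claimant allotment: 9.
Claimant peremptories used: #14 — 1 (the for-cause on #9 doesn't count).
Remaining: 9 − 1 = 8.

8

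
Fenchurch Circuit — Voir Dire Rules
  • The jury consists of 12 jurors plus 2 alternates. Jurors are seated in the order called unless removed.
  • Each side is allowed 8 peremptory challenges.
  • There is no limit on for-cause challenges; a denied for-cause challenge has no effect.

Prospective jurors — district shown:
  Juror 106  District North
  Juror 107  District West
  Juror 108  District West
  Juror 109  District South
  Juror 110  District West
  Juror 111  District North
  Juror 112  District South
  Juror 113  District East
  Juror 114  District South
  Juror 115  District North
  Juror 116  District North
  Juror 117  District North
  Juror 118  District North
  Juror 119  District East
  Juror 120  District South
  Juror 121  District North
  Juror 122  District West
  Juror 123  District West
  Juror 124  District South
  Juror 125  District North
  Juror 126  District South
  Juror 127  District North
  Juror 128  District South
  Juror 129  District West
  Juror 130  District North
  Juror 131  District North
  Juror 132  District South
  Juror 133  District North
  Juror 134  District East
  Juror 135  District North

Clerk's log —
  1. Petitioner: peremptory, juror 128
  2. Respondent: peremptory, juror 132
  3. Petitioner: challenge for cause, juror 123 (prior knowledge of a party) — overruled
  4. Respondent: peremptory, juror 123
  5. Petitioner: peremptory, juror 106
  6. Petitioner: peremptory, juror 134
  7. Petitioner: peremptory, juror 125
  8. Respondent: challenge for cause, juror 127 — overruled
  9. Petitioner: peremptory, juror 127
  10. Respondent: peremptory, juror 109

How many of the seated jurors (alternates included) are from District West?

Removed: #106, #109, #123, #125, #127, #128, #132, #134.
Seated (14 incl. alternates): #107, #108, #110, #111, #112, #113, #114, #115, #116, #117, #118, #119, #120, #121.
Of those, in District West: #107, #108, #110 → 3.

3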